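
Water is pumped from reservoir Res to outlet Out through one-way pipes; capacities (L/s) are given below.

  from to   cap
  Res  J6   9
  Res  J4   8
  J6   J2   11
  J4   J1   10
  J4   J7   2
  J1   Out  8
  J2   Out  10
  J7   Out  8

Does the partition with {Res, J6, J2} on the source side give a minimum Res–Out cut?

Given cut capacity: 8 + 10 = 18.
Augment Res→J6→J2→Out: bottleneck 9, flow now 9.
Augment Res→J4→J1→Out: bottleneck 8, flow now 17.
No augmenting path remains; maximum flow = 17.
In the residual graph, reachable from Res: {Res}.
Min-cut edges: Res→J6 (9), Res→J4 (8); capacity 9 + 8 = 17.
Cut capacity 18 exceeds the max flow 17, so it is not minimum.

No — its capacity is 18, but the minimum cut has capacity 17.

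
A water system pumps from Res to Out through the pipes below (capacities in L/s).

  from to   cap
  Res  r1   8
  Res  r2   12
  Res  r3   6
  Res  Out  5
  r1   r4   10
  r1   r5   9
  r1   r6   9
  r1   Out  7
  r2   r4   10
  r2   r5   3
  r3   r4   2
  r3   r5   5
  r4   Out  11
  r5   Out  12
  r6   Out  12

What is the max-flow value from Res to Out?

Augment Res→Out: bottleneck 5, flow now 5.
Augment Res→r1→Out: bottleneck 7, flow now 12.
Augment Res→r1→r4→Out: bottleneck 1, flow now 13.
Augment Res→r2→r4→Out: bottleneck 10, flow now 23.
Augment Res→r2→r5→Out: bottleneck 2, flow now 25.
Augment Res→r3→r5→Out: bottleneck 5, flow now 30.
Augment Res→r3→r4→r1→r5→Out: bottleneck 1, flow now 31. (uses reverse residual edge)
No augmenting path remains; maximum flow = 31.
In the residual graph, reachable from Res: {Res}.
Min-cut edges: Res→r1 (8), Res→r2 (12), Res→r3 (6), Res→Out (5); capacity 8 + 12 + 6 + 5 = 31.
This cut is saturated, so no flow can exceed 31.

31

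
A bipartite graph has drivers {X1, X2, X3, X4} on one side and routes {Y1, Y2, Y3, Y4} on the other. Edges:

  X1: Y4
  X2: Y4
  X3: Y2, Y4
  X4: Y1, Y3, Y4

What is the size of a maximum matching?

Unit-capacity flow: source→left, listed edges, right→sink; max matching = max flow.
Augmenting path X1→Y4 (+1); matched 1.
Augmenting path X3→Y2 (+1); matched 2.
Augmenting path X4→Y1 (+1); matched 3.
No augmenting path remains; maximum matching = 3.
König certificate: {X3, X4, Y4} is a vertex cover of size 3 (every listed pair touches it), so no matching can be larger.

3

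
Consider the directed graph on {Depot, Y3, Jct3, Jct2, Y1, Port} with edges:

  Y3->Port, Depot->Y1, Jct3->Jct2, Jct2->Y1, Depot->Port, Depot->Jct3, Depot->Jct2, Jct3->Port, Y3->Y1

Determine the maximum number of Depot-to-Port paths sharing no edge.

2

Assign every edge capacity 1; by Menger, the answer equals the max flow.
Path Depot→Port (+1); total 1.
Path Depot→Jct3→Port (+1); total 2.
No residual Depot→Port path; max flow = 2.
Certifying cut of size 2: {Depot→Jct3, Depot→Port}.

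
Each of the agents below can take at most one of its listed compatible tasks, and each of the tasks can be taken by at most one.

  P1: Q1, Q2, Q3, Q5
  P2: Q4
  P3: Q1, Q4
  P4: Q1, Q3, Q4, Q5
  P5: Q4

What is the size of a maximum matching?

Unit-capacity flow: source→left, listed edges, right→sink; max matching = max flow.
Augmenting path P1→Q1 (+1); matched 1.
Augmenting path P2→Q4 (+1); matched 2.
Augmenting path P4→Q3 (+1); matched 3.
Augmenting path P3→Q1→P1→Q2 (+1); matched 4.
No augmenting path remains; maximum matching = 4.
König certificate: {P1, P3, P4, Q4} is a vertex cover of size 4 (every listed pair touches it), so no matching can be larger.

4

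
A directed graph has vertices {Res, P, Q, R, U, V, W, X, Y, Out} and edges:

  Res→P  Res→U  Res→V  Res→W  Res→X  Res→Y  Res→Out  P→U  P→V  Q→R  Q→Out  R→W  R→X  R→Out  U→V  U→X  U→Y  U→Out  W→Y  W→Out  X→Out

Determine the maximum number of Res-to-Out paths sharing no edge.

4

Assign every edge capacity 1; by Menger, the answer equals the max flow.
Path Res→Out (+1); total 1.
Path Res→U→Out (+1); total 2.
Path Res→W→Out (+1); total 3.
Path Res→X→Out (+1); total 4.
No residual Res→Out path; max flow = 4.
Certifying cut of size 4: {Res→Out, Res→W, U→Out, X→Out}.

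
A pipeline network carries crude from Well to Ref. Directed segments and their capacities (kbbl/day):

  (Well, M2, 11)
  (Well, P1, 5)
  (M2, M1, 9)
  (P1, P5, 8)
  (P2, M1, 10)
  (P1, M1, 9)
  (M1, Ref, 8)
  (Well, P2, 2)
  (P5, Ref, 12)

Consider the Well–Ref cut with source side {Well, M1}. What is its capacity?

Edges leaving {Well, M1}: Well→P1 (5), Well→M2 (11), Well→P2 (2), M1→Ref (8).
Cut capacity = 5 + 11 + 2 + 8 = 26.

26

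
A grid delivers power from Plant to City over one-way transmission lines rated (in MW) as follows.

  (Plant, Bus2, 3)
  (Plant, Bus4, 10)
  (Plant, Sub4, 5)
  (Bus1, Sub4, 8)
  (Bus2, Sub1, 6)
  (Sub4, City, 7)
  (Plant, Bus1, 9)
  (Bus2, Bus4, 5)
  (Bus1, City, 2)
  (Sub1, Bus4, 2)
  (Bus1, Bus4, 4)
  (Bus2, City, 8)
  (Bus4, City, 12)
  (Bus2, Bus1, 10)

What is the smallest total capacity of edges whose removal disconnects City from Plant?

Augment Plant→Bus2→City: bottleneck 3, flow now 3.
Augment Plant→Bus1→City: bottleneck 2, flow now 5.
Augment Plant→Sub4→City: bottleneck 5, flow now 10.
Augment Plant→Bus4→City: bottleneck 10, flow now 20.
Augment Plant→Bus1→Sub4→City: bottleneck 2, flow now 22.
Augment Plant→Bus1→Bus4→City: bottleneck 2, flow now 24.
No augmenting path remains; maximum flow = 24.
By max-flow min-cut, the minimum cut capacity equals the max flow.
In the residual graph, reachable from Plant: {Plant, Bus1, Sub4, Bus4}.
Min-cut edges: Plant→Bus2 (3), Bus1→City (2), Sub4→City (7), Bus4→City (12); capacity 3 + 2 + 7 + 12 = 24.

24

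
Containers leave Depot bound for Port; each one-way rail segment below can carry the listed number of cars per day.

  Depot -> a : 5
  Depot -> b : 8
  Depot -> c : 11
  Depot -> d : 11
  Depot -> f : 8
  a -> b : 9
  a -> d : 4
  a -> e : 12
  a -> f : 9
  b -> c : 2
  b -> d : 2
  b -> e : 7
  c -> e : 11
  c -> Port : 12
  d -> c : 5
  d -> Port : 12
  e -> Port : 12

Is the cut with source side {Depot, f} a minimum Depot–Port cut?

Given cut capacity: 5 + 8 + 11 + 11 = 35.
Augment Depot→c→Port: bottleneck 11, flow now 11.
Augment Depot→d→Port: bottleneck 11, flow now 22.
Augment Depot→a→d→Port: bottleneck 1, flow now 23.
Augment Depot→a→e→Port: bottleneck 4, flow now 27.
Augment Depot→b→c→Port: bottleneck 1, flow now 28.
Augment Depot→b→e→Port: bottleneck 7, flow now 35.
No augmenting path remains; maximum flow = 35.
Cut capacity 35 equals the max flow, so it is a minimum cut.

Yes — it is a minimum cut (capacity 35).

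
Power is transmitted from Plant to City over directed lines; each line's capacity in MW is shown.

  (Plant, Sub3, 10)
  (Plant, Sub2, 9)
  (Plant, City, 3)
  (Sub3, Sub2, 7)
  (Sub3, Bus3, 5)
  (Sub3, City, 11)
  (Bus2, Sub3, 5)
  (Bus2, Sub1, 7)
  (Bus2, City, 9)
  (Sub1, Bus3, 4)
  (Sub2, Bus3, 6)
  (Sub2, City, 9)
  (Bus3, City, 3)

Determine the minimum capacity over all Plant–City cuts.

Augment Plant→City: bottleneck 3, flow now 3.
Augment Plant→Sub3→City: bottleneck 10, flow now 13.
Augment Plant→Sub2→City: bottleneck 9, flow now 22.
No augmenting path remains; maximum flow = 22.
By max-flow min-cut, the minimum cut capacity equals the max flow.
In the residual graph, reachable from Plant: {Plant}.
Min-cut edges: Plant→Sub3 (10), Plant→Sub2 (9), Plant→City (3); capacity 10 + 9 + 3 = 22.

22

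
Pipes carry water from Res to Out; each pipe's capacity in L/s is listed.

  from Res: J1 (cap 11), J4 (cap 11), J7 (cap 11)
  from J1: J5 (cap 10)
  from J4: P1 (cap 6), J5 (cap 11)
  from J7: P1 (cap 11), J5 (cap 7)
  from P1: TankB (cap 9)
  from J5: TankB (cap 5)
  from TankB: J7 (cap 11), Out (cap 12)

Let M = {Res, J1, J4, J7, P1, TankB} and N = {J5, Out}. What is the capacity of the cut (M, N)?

40

Edges leaving {Res, J1, J4, J7, P1, TankB}: J1→J5 (10), J4→J5 (11), J7→J5 (7), TankB→Out (12).
Cut capacity = 10 + 11 + 7 + 12 = 40.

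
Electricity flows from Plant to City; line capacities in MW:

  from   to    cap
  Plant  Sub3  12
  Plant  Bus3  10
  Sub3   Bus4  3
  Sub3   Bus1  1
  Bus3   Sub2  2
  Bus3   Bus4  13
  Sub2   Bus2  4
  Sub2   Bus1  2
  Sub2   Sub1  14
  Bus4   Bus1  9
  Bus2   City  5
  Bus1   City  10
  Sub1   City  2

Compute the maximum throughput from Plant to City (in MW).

Augment Plant→Sub3→Bus1→City: bottleneck 1, flow now 1.
Augment Plant→Sub3→Bus4→Bus1→City: bottleneck 3, flow now 4.
Augment Plant→Bus3→Sub2→Bus2→City: bottleneck 2, flow now 6.
Augment Plant→Bus3→Bus4→Bus1→City: bottleneck 6, flow now 12.
No augmenting path remains; maximum flow = 12.
In the residual graph, reachable from Plant: {Plant, Sub3, Bus3, Bus4}.
Min-cut edges: Sub3→Bus1 (1), Bus3→Sub2 (2), Bus4→Bus1 (9); capacity 1 + 2 + 9 = 12.
This cut is saturated, so no flow can exceed 12.

12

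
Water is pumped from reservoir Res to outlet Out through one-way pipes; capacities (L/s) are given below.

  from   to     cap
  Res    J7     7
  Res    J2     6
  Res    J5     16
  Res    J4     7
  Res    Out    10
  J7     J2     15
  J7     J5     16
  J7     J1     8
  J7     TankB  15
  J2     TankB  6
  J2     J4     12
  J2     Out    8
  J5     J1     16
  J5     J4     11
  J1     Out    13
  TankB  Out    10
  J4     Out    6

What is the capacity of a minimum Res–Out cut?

42

Augment Res→Out: bottleneck 10, flow now 10.
Augment Res→J2→Out: bottleneck 6, flow now 16.
Augment Res→J4→Out: bottleneck 6, flow now 22.
Augment Res→J7→J2→Out: bottleneck 2, flow now 24.
Augment Res→J7→J1→Out: bottleneck 5, flow now 29.
Augment Res→J5→J1→Out: bottleneck 8, flow now 37.
Augment Res→J5→J1→J7→TankB→Out: bottleneck 5, flow now 42. (uses reverse residual edge)
No augmenting path remains; maximum flow = 42.
By max-flow min-cut, the minimum cut capacity equals the max flow.
In the residual graph, reachable from Res: {Res, J5, J1, J4}.
Min-cut edges: Res→J7 (7), Res→J2 (6), Res→Out (10), J1→Out (13), J4→Out (6); capacity 7 + 6 + 10 + 13 + 6 = 42.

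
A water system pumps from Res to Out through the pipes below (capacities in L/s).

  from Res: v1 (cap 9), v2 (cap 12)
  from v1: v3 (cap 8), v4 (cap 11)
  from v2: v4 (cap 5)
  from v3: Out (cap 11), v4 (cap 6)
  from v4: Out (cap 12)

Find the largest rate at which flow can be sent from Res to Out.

Augment Res→v1→v3→Out: bottleneck 8, flow now 8.
Augment Res→v1→v4→Out: bottleneck 1, flow now 9.
Augment Res→v2→v4→Out: bottleneck 5, flow now 14.
No augmenting path remains; maximum flow = 14.
In the residual graph, reachable from Res: {Res, v2}.
Min-cut edges: Res→v1 (9), v2→v4 (5); capacity 9 + 5 = 14.
This cut is saturated, so no flow can exceed 14.

14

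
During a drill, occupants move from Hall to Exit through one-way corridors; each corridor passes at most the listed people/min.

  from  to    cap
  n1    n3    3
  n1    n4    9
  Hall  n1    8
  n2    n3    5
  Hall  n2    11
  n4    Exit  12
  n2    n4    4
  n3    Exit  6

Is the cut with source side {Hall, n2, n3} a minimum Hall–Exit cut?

Given cut capacity: 8 + 4 + 6 = 18.
Augment Hall→n1→n3→Exit: bottleneck 3, flow now 3.
Augment Hall→n1→n4→Exit: bottleneck 5, flow now 8.
Augment Hall→n2→n3→Exit: bottleneck 3, flow now 11.
Augment Hall→n2→n4→Exit: bottleneck 4, flow now 15.
Augment Hall→n2→n3→n1→n4→Exit: bottleneck 2, flow now 17. (uses reverse residual edge)
No augmenting path remains; maximum flow = 17.
In the residual graph, reachable from Hall: {Hall, n2}.
Min-cut edges: Hall→n1 (8), n2→n3 (5), n2→n4 (4); capacity 8 + 5 + 4 = 17.
Cut capacity 18 exceeds the max flow 17, so it is not minimum.

No — its capacity is 18, but the minimum cut has capacity 17.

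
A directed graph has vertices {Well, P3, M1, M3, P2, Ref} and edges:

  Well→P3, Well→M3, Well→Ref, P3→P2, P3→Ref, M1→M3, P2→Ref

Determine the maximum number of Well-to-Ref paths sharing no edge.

2

Assign every edge capacity 1; by Menger, the answer equals the max flow.
Path Well→Ref (+1); total 1.
Path Well→P3→Ref (+1); total 2.
No residual Well→Ref path; max flow = 2.
Certifying cut of size 2: {Well→P3, Well→Ref}.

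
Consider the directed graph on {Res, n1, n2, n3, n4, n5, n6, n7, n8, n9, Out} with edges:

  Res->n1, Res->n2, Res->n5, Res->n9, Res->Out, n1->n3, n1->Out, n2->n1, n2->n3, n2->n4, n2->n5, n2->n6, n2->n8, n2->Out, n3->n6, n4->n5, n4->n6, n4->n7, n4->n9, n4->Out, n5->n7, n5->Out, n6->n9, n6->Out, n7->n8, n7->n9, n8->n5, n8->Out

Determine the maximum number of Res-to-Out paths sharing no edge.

4

Assign every edge capacity 1; by Menger, the answer equals the max flow.
Path Res→Out (+1); total 1.
Path Res→n1→Out (+1); total 2.
Path Res→n2→Out (+1); total 3.
Path Res→n5→Out (+1); total 4.
No residual Res→Out path; max flow = 4.
Certifying cut of size 4: {Res→Out, Res→n1, Res→n2, Res→n5}.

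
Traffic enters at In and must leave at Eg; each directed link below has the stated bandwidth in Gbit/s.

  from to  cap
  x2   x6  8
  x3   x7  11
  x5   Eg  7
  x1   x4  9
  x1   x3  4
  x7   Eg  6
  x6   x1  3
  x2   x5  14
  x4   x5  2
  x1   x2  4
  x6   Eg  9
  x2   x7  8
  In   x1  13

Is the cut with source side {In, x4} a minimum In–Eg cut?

Given cut capacity: 13 + 2 = 15.
Augment In→x1→x2→x5→Eg: bottleneck 4, flow now 4.
Augment In→x1→x3→x7→Eg: bottleneck 4, flow now 8.
Augment In→x1→x4→x5→Eg: bottleneck 2, flow now 10.
No augmenting path remains; maximum flow = 10.
In the residual graph, reachable from In: {In, x1, x4}.
Min-cut edges: x1→x2 (4), x1→x3 (4), x4→x5 (2); capacity 4 + 4 + 2 = 10.
Cut capacity 15 exceeds the max flow 10, so it is not minimum.

No — its capacity is 15, but the minimum cut has capacity 10.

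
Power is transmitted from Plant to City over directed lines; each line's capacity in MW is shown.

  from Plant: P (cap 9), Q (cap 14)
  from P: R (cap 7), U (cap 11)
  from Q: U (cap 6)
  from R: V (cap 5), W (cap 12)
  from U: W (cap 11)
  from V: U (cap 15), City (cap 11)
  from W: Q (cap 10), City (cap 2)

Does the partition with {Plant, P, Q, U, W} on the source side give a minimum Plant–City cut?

Given cut capacity: 7 + 2 = 9.
Augment Plant→P→R→V→City: bottleneck 5, flow now 5.
Augment Plant→P→R→W→City: bottleneck 2, flow now 7.
No augmenting path remains; maximum flow = 7.
In the residual graph, reachable from Plant: {Plant, P, Q, R, U, W}.
Min-cut edges: R→V (5), W→City (2); capacity 5 + 2 = 7.
Cut capacity 9 exceeds the max flow 7, so it is not minimum.

No — its capacity is 9, but the minimum cut has capacity 7.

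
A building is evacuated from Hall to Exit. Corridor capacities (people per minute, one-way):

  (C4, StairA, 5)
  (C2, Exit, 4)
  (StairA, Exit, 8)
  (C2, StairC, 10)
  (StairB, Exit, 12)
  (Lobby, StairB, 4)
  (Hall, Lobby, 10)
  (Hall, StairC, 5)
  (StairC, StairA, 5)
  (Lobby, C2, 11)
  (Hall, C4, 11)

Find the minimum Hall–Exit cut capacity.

Augment Hall→C4→StairA→Exit: bottleneck 5, flow now 5.
Augment Hall→Lobby→StairB→Exit: bottleneck 4, flow now 9.
Augment Hall→Lobby→C2→Exit: bottleneck 4, flow now 13.
Augment Hall→StairC→StairA→Exit: bottleneck 3, flow now 16.
No augmenting path remains; maximum flow = 16.
By max-flow min-cut, the minimum cut capacity equals the max flow.
In the residual graph, reachable from Hall: {Hall, C4, Lobby, StairC, C2, StairA}.
Min-cut edges: Lobby→StairB (4), C2→Exit (4), StairA→Exit (8); capacity 4 + 4 + 8 = 16.

16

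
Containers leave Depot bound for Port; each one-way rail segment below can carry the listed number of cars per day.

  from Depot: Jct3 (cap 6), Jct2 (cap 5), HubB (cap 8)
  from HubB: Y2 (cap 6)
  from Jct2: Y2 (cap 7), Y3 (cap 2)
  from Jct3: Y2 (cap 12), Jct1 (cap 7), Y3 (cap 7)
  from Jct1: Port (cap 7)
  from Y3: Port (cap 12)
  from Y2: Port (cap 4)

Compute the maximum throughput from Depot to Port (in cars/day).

12

Augment Depot→HubB→Y2→Port: bottleneck 4, flow now 4.
Augment Depot→Jct2→Y3→Port: bottleneck 2, flow now 6.
Augment Depot→Jct3→Jct1→Port: bottleneck 6, flow now 12.
No augmenting path remains; maximum flow = 12.
In the residual graph, reachable from Depot: {Depot, HubB, Jct2, Y2}.
Min-cut edges: Depot→Jct3 (6), Jct2→Y3 (2), Y2→Port (4); capacity 6 + 2 + 4 = 12.
This cut is saturated, so no flow can exceed 12.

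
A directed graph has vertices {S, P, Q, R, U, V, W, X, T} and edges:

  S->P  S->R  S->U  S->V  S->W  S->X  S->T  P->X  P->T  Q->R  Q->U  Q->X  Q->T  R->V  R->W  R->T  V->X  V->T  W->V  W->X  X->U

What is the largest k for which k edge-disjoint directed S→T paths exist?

Assign every edge capacity 1; by Menger, the answer equals the max flow.
Path S→T (+1); total 1.
Path S→P→T (+1); total 2.
Path S→R→T (+1); total 3.
Path S→V→T (+1); total 4.
No residual S→T path; max flow = 4.
Certifying cut of size 4: {S→P, S→R, S→T, V→T}.

4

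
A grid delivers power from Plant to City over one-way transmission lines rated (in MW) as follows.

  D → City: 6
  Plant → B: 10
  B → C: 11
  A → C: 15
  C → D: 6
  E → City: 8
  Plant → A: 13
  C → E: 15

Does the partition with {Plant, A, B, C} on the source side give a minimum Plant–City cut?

Given cut capacity: 6 + 15 = 21.
Augment Plant→A→C→D→City: bottleneck 6, flow now 6.
Augment Plant→A→C→E→City: bottleneck 7, flow now 13.
Augment Plant→B→C→E→City: bottleneck 1, flow now 14.
No augmenting path remains; maximum flow = 14.
In the residual graph, reachable from Plant: {Plant, A, B, C, E}.
Min-cut edges: C→D (6), E→City (8); capacity 6 + 8 = 14.
Cut capacity 21 exceeds the max flow 14, so it is not minimum.

No — its capacity is 21, but the minimum cut has capacity 14.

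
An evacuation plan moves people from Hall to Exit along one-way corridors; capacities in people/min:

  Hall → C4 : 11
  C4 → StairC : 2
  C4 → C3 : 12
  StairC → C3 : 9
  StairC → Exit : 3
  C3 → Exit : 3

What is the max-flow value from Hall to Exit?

5

Augment Hall→C4→StairC→Exit: bottleneck 2, flow now 2.
Augment Hall→C4→C3→Exit: bottleneck 3, flow now 5.
No augmenting path remains; maximum flow = 5.
In the residual graph, reachable from Hall: {Hall, C4, C3}.
Min-cut edges: C4→StairC (2), C3→Exit (3); capacity 2 + 3 = 5.
This cut is saturated, so no flow can exceed 5.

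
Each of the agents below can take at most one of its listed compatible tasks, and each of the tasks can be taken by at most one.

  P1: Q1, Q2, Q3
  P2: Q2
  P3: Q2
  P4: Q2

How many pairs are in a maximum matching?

2

Unit-capacity flow: source→left, listed edges, right→sink; max matching = max flow.
Augmenting path P1→Q1 (+1); matched 1.
Augmenting path P2→Q2 (+1); matched 2.
No augmenting path remains; maximum matching = 2.
König certificate: {P1, Q2} is a vertex cover of size 2 (every listed pair touches it), so no matching can be larger.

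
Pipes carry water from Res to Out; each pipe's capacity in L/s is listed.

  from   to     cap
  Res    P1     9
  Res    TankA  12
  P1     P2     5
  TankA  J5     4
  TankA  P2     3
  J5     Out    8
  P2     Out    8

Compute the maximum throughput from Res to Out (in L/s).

12

Augment Res→P1→P2→Out: bottleneck 5, flow now 5.
Augment Res→TankA→J5→Out: bottleneck 4, flow now 9.
Augment Res→TankA→P2→Out: bottleneck 3, flow now 12.
No augmenting path remains; maximum flow = 12.
In the residual graph, reachable from Res: {Res, P1, TankA}.
Min-cut edges: P1→P2 (5), TankA→J5 (4), TankA→P2 (3); capacity 5 + 4 + 3 = 12.
This cut is saturated, so no flow can exceed 12.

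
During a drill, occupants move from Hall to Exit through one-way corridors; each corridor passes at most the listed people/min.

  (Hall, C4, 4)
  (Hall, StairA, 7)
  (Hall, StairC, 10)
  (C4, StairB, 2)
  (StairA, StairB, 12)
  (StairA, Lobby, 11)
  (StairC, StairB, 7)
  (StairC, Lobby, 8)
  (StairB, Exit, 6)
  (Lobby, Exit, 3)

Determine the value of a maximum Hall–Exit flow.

9

Augment Hall→C4→StairB→Exit: bottleneck 2, flow now 2.
Augment Hall→StairA→StairB→Exit: bottleneck 4, flow now 6.
Augment Hall→StairA→Lobby→Exit: bottleneck 3, flow now 9.
No augmenting path remains; maximum flow = 9.
In the residual graph, reachable from Hall: {Hall, C4, StairA, StairC, StairB, Lobby}.
Min-cut edges: StairB→Exit (6), Lobby→Exit (3); capacity 6 + 3 = 9.
This cut is saturated, so no flow can exceed 9.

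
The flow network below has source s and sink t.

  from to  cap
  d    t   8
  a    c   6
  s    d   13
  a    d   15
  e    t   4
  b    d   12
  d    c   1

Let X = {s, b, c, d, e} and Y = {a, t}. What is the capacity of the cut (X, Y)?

Edges leaving {s, b, c, d, e}: d→t (8), e→t (4).
Cut capacity = 8 + 4 = 12.

12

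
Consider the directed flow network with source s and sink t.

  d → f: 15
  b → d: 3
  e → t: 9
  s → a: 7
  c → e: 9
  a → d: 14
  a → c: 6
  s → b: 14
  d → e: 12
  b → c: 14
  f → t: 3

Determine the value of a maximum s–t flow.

Augment s→a→c→e→t: bottleneck 6, flow now 6.
Augment s→a→d→e→t: bottleneck 1, flow now 7.
Augment s→b→c→e→t: bottleneck 2, flow now 9.
Augment s→b→d→f→t: bottleneck 3, flow now 12.
No augmenting path remains; maximum flow = 12.
In the residual graph, reachable from s: {s, a, b, c, d, e, f}.
Min-cut edges: e→t (9), f→t (3); capacity 9 + 3 = 12.
This cut is saturated, so no flow can exceed 12.

12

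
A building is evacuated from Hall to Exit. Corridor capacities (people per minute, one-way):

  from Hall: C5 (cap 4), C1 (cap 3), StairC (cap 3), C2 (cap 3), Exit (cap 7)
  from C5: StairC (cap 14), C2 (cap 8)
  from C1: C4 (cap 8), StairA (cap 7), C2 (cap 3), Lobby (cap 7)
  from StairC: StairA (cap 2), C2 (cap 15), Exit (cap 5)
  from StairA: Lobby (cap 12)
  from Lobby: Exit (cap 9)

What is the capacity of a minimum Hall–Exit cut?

17

Augment Hall→Exit: bottleneck 7, flow now 7.
Augment Hall→StairC→Exit: bottleneck 3, flow now 10.
Augment Hall→C5→StairC→Exit: bottleneck 2, flow now 12.
Augment Hall→C1→Lobby→Exit: bottleneck 3, flow now 15.
Augment Hall→C5→StairC→StairA→Lobby→Exit: bottleneck 2, flow now 17.
No augmenting path remains; maximum flow = 17.
By max-flow min-cut, the minimum cut capacity equals the max flow.
In the residual graph, reachable from Hall: {Hall, C2}.
Min-cut edges: Hall→C5 (4), Hall→C1 (3), Hall→StairC (3), Hall→Exit (7); capacity 4 + 3 + 3 + 7 = 17.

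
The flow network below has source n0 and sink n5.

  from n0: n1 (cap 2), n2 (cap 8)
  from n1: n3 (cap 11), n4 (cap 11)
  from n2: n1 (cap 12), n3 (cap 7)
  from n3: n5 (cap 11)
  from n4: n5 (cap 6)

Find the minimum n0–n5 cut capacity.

Augment n0→n1→n3→n5: bottleneck 2, flow now 2.
Augment n0→n2→n3→n5: bottleneck 7, flow now 9.
Augment n0→n2→n1→n3→n5: bottleneck 1, flow now 10.
No augmenting path remains; maximum flow = 10.
By max-flow min-cut, the minimum cut capacity equals the max flow.
In the residual graph, reachable from n0: {n0}.
Min-cut edges: n0→n1 (2), n0→n2 (8); capacity 2 + 8 = 10.

10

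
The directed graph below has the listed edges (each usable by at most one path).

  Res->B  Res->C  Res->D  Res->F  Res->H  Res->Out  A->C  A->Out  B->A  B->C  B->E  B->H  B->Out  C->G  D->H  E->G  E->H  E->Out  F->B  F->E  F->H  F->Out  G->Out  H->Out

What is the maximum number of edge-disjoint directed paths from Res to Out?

5

Assign every edge capacity 1; by Menger, the answer equals the max flow.
Path Res→Out (+1); total 1.
Path Res→B→Out (+1); total 2.
Path Res→F→Out (+1); total 3.
Path Res→H→Out (+1); total 4.
Path Res→C→G→Out (+1); total 5.
No residual Res→Out path; max flow = 5.
Certifying cut of size 5: {H→Out, Res→B, Res→C, Res→F, Res→Out}.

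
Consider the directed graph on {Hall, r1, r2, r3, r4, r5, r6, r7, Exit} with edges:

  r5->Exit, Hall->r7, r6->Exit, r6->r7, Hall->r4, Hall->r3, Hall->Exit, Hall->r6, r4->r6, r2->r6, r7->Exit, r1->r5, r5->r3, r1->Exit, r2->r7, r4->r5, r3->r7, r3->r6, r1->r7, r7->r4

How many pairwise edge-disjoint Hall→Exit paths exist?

Assign every edge capacity 1; by Menger, the answer equals the max flow.
Path Hall→Exit (+1); total 1.
Path Hall→r6→Exit (+1); total 2.
Path Hall→r7→Exit (+1); total 3.
Path Hall→r4→r5→Exit (+1); total 4.
No residual Hall→Exit path; max flow = 4.
Certifying cut of size 4: {Hall→Exit, r4→r5, r6→Exit, r7→Exit}.

4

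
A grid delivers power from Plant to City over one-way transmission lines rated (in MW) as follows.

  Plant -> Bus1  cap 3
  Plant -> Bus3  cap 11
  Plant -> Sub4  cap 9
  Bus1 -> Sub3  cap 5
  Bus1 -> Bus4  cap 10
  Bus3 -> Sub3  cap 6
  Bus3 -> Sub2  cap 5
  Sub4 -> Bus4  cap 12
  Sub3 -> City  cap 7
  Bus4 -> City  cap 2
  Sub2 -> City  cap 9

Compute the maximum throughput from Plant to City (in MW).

14

Augment Plant→Bus1→Sub3→City: bottleneck 3, flow now 3.
Augment Plant→Bus3→Sub3→City: bottleneck 4, flow now 7.
Augment Plant→Bus3→Sub2→City: bottleneck 5, flow now 12.
Augment Plant→Sub4→Bus4→City: bottleneck 2, flow now 14.
No augmenting path remains; maximum flow = 14.
In the residual graph, reachable from Plant: {Plant, Bus1, Bus3, Sub4, Sub3, Bus4}.
Min-cut edges: Bus3→Sub2 (5), Sub3→City (7), Bus4→City (2); capacity 5 + 7 + 2 = 14.
This cut is saturated, so no flow can exceed 14.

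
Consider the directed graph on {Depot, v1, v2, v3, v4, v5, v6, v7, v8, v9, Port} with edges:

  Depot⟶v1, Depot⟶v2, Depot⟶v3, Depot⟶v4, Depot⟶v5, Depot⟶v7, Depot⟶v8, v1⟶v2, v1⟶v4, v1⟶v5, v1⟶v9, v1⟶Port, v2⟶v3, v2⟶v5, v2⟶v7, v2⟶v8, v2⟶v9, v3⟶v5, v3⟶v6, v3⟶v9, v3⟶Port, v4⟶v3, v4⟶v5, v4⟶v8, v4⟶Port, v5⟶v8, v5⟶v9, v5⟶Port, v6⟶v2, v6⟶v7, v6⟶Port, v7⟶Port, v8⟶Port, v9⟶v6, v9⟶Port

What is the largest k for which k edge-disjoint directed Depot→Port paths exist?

7

Assign every edge capacity 1; by Menger, the answer equals the max flow.
Path Depot→v1→Port (+1); total 1.
Path Depot→v3→Port (+1); total 2.
Path Depot→v4→Port (+1); total 3.
Path Depot→v5→Port (+1); total 4.
Path Depot→v7→Port (+1); total 5.
Path Depot→v8→Port (+1); total 6.
Path Depot→v2→v9→Port (+1); total 7.
No residual Depot→Port path; max flow = 7.
Certifying cut of size 7: {Depot→v1, Depot→v2, Depot→v3, Depot→v4, Depot→v5, Depot→v7, Depot→v8}.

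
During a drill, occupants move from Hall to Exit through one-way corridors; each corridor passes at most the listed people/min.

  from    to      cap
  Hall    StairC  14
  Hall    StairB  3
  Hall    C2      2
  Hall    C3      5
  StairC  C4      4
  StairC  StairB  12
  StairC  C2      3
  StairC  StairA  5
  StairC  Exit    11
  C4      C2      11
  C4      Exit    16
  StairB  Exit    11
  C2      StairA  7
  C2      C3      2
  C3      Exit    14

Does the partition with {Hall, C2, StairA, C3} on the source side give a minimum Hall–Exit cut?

Given cut capacity: 14 + 3 + 14 = 31.
Augment Hall→StairC→Exit: bottleneck 11, flow now 11.
Augment Hall→StairB→Exit: bottleneck 3, flow now 14.
Augment Hall→C3→Exit: bottleneck 5, flow now 19.
Augment Hall→StairC→C4→Exit: bottleneck 3, flow now 22.
Augment Hall→C2→C3→Exit: bottleneck 2, flow now 24.
No augmenting path remains; maximum flow = 24.
In the residual graph, reachable from Hall: {Hall}.
Min-cut edges: Hall→StairC (14), Hall→StairB (3), Hall→C2 (2), Hall→C3 (5); capacity 14 + 3 + 2 + 5 = 24.
Cut capacity 31 exceeds the max flow 24, so it is not minimum.

No — its capacity is 31, but the minimum cut has capacity 24.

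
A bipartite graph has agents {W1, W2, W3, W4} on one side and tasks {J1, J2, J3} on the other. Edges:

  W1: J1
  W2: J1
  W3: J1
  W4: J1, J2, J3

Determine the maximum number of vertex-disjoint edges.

Unit-capacity flow: source→left, listed edges, right→sink; max matching = max flow.
Augmenting path W1→J1 (+1); matched 1.
Augmenting path W4→J2 (+1); matched 2.
No augmenting path remains; maximum matching = 2.
König certificate: {W4, J1} is a vertex cover of size 2 (every listed pair touches it), so no matching can be larger.

2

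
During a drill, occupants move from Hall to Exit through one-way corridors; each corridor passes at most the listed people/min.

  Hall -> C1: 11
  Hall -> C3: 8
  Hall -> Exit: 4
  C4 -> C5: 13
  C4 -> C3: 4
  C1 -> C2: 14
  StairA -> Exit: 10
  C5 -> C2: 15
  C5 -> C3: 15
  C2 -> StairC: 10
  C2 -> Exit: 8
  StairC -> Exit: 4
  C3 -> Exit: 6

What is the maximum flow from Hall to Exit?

Augment Hall→Exit: bottleneck 4, flow now 4.
Augment Hall→C3→Exit: bottleneck 6, flow now 10.
Augment Hall→C1→C2→Exit: bottleneck 8, flow now 18.
Augment Hall→C1→C2→StairC→Exit: bottleneck 3, flow now 21.
No augmenting path remains; maximum flow = 21.
In the residual graph, reachable from Hall: {Hall, C3}.
Min-cut edges: Hall→C1 (11), Hall→Exit (4), C3→Exit (6); capacity 11 + 4 + 6 = 21.
This cut is saturated, so no flow can exceed 21.

21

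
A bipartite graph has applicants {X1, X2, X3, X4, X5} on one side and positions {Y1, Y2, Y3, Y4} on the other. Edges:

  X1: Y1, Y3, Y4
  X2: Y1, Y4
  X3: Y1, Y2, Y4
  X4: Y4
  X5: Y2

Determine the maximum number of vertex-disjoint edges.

Unit-capacity flow: source→left, listed edges, right→sink; max matching = max flow.
Augmenting path X1→Y1 (+1); matched 1.
Augmenting path X2→Y4 (+1); matched 2.
Augmenting path X3→Y2 (+1); matched 3.
Augmenting path X4→Y4→X2→Y1→X1→Y3 (+1); matched 4.
No augmenting path remains; maximum matching = 4.
König certificate: {X1, Y1, Y2, Y4} is a vertex cover of size 4 (every listed pair touches it), so no matching can be larger.

4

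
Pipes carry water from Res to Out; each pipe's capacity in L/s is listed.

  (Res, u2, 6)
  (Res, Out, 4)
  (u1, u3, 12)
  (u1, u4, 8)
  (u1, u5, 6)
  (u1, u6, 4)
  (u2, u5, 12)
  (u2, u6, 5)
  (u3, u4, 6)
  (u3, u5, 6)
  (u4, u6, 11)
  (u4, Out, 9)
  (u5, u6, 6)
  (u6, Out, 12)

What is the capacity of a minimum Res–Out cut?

10

Augment Res→Out: bottleneck 4, flow now 4.
Augment Res→u2→u6→Out: bottleneck 5, flow now 9.
Augment Res→u2→u5→u6→Out: bottleneck 1, flow now 10.
No augmenting path remains; maximum flow = 10.
By max-flow min-cut, the minimum cut capacity equals the max flow.
In the residual graph, reachable from Res: {Res}.
Min-cut edges: Res→u2 (6), Res→Out (4); capacity 6 + 4 = 10.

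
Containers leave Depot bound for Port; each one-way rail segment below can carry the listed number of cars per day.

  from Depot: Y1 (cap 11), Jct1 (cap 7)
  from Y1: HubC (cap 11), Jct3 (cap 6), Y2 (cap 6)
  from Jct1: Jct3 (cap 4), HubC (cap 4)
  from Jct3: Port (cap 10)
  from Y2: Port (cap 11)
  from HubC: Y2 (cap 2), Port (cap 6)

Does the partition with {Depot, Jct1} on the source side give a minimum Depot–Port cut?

No — its capacity is 19, but the minimum cut has capacity 18.

Given cut capacity: 11 + 4 + 4 = 19.
Augment Depot→Y1→Jct3→Port: bottleneck 6, flow now 6.
Augment Depot→Y1→Y2→Port: bottleneck 5, flow now 11.
Augment Depot→Jct1→Jct3→Port: bottleneck 4, flow now 15.
Augment Depot→Jct1→HubC→Port: bottleneck 3, flow now 18.
No augmenting path remains; maximum flow = 18.
In the residual graph, reachable from Depot: {Depot}.
Min-cut edges: Depot→Y1 (11), Depot→Jct1 (7); capacity 11 + 7 = 18.
Cut capacity 19 exceeds the max flow 18, so it is not minimum.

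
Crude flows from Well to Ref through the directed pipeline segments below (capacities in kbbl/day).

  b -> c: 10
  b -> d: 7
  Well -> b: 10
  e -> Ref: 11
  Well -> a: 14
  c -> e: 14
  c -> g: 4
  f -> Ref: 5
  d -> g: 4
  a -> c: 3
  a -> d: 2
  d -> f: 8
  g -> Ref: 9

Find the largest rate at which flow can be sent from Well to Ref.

15

Augment Well→a→c→e→Ref: bottleneck 3, flow now 3.
Augment Well→a→d→f→Ref: bottleneck 2, flow now 5.
Augment Well→b→c→e→Ref: bottleneck 8, flow now 13.
Augment Well→b→c→g→Ref: bottleneck 2, flow now 15.
No augmenting path remains; maximum flow = 15.
In the residual graph, reachable from Well: {Well, a}.
Min-cut edges: Well→b (10), a→c (3), a→d (2); capacity 10 + 3 + 2 = 15.
This cut is saturated, so no flow can exceed 15.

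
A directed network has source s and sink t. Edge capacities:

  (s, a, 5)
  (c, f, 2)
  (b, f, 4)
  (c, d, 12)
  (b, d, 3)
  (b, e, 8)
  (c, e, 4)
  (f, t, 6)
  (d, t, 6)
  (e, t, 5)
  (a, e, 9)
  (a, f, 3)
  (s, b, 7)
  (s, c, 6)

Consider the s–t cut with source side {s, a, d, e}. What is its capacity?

27

Edges leaving {s, a, d, e}: s→b (7), s→c (6), a→f (3), d→t (6), e→t (5).
Cut capacity = 7 + 6 + 3 + 6 + 5 = 27.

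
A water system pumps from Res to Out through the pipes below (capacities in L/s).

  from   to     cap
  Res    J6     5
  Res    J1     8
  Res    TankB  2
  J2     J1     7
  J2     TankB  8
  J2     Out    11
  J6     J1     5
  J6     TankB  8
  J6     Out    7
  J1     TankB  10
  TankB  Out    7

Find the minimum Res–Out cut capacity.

12

Augment Res→J6→Out: bottleneck 5, flow now 5.
Augment Res→TankB→Out: bottleneck 2, flow now 7.
Augment Res→J1→TankB→Out: bottleneck 5, flow now 12.
No augmenting path remains; maximum flow = 12.
By max-flow min-cut, the minimum cut capacity equals the max flow.
In the residual graph, reachable from Res: {Res, J1, TankB}.
Min-cut edges: Res→J6 (5), TankB→Out (7); capacity 5 + 7 = 12.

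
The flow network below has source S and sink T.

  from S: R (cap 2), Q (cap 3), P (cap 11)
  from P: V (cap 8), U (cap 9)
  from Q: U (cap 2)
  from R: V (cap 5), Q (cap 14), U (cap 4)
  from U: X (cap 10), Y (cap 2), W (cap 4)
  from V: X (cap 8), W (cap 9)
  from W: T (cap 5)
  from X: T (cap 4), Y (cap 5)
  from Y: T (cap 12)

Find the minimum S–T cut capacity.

15

Augment S→P→U→W→T: bottleneck 4, flow now 4.
Augment S→P→U→X→T: bottleneck 4, flow now 8.
Augment S→P→U→Y→T: bottleneck 1, flow now 9.
Augment S→P→V→W→T: bottleneck 1, flow now 10.
Augment S→Q→U→Y→T: bottleneck 1, flow now 11.
Augment S→P→V→X→Y→T: bottleneck 1, flow now 12.
Augment S→Q→U→X→Y→T: bottleneck 1, flow now 13.
Augment S→R→U→X→Y→T: bottleneck 2, flow now 15.
No augmenting path remains; maximum flow = 15.
By max-flow min-cut, the minimum cut capacity equals the max flow.
In the residual graph, reachable from S: {S, Q}.
Min-cut edges: S→P (11), S→R (2), Q→U (2); capacity 11 + 2 + 2 = 15.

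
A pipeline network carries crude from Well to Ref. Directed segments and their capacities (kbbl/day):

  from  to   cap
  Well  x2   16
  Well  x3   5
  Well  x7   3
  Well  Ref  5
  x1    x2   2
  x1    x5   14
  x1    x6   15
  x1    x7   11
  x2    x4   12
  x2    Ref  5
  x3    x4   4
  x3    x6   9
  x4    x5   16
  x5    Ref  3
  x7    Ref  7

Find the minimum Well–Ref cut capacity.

16

Augment Well→Ref: bottleneck 5, flow now 5.
Augment Well→x2→Ref: bottleneck 5, flow now 10.
Augment Well→x7→Ref: bottleneck 3, flow now 13.
Augment Well→x2→x4→x5→Ref: bottleneck 3, flow now 16.
No augmenting path remains; maximum flow = 16.
By max-flow min-cut, the minimum cut capacity equals the max flow.
In the residual graph, reachable from Well: {Well, x2, x3, x4, x5, x6}.
Min-cut edges: Well→x7 (3), Well→Ref (5), x2→Ref (5), x5→Ref (3); capacity 3 + 5 + 5 + 3 = 16.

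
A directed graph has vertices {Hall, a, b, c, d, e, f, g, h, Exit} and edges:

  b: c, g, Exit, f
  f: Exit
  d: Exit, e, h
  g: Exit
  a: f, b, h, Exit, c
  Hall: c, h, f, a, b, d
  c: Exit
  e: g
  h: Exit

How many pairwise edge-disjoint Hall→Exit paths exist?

Assign every edge capacity 1; by Menger, the answer equals the max flow.
Path Hall→a→Exit (+1); total 1.
Path Hall→b→Exit (+1); total 2.
Path Hall→c→Exit (+1); total 3.
Path Hall→d→Exit (+1); total 4.
Path Hall→f→Exit (+1); total 5.
Path Hall→h→Exit (+1); total 6.
No residual Hall→Exit path; max flow = 6.
Certifying cut of size 6: {Hall→a, Hall→b, Hall→c, Hall→d, Hall→f, Hall→h}.

6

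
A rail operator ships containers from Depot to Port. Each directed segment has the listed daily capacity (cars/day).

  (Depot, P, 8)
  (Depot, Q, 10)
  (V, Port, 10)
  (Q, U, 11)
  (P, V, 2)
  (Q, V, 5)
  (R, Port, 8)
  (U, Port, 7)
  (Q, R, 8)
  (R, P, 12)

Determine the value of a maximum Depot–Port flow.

12

Augment Depot→P→V→Port: bottleneck 2, flow now 2.
Augment Depot→Q→R→Port: bottleneck 8, flow now 10.
Augment Depot→Q→U→Port: bottleneck 2, flow now 12.
No augmenting path remains; maximum flow = 12.
In the residual graph, reachable from Depot: {Depot, P}.
Min-cut edges: Depot→Q (10), P→V (2); capacity 10 + 2 = 12.
This cut is saturated, so no flow can exceed 12.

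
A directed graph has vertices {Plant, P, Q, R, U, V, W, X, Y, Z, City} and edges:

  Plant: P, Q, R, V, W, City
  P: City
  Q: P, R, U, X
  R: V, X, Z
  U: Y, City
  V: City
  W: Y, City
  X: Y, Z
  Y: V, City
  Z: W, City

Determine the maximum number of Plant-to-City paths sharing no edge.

6

Assign every edge capacity 1; by Menger, the answer equals the max flow.
Path Plant→City (+1); total 1.
Path Plant→P→City (+1); total 2.
Path Plant→V→City (+1); total 3.
Path Plant→W→City (+1); total 4.
Path Plant→Q→U→City (+1); total 5.
Path Plant→R→Z→City (+1); total 6.
No residual Plant→City path; max flow = 6.
Certifying cut of size 6: {Plant→City, Plant→P, Plant→Q, Plant→R, Plant→V, Plant→W}.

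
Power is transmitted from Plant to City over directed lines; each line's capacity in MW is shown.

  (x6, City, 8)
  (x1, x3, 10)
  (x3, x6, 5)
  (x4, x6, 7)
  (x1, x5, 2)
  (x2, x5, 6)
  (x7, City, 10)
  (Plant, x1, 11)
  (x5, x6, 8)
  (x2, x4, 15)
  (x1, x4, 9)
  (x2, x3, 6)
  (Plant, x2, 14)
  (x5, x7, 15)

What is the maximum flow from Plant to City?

Augment Plant→x1→x3→x6→City: bottleneck 5, flow now 5.
Augment Plant→x1→x4→x6→City: bottleneck 3, flow now 8.
Augment Plant→x1→x5→x7→City: bottleneck 2, flow now 10.
Augment Plant→x2→x5→x7→City: bottleneck 6, flow now 16.
No augmenting path remains; maximum flow = 16.
In the residual graph, reachable from Plant: {Plant, x1, x2, x3, x4, x6}.
Min-cut edges: x1→x5 (2), x2→x5 (6), x6→City (8); capacity 2 + 6 + 8 = 16.
This cut is saturated, so no flow can exceed 16.

16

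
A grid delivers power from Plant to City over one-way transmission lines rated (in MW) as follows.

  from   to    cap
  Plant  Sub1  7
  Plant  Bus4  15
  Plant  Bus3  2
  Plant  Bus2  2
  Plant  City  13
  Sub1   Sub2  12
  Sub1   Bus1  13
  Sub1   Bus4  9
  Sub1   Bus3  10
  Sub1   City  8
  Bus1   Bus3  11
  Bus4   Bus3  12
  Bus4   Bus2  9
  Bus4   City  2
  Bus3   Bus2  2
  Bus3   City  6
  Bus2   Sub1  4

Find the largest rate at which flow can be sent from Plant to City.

29

Augment Plant→City: bottleneck 13, flow now 13.
Augment Plant→Sub1→City: bottleneck 7, flow now 20.
Augment Plant→Bus4→City: bottleneck 2, flow now 22.
Augment Plant→Bus3→City: bottleneck 2, flow now 24.
Augment Plant→Bus4→Bus3→City: bottleneck 4, flow now 28.
Augment Plant→Bus2→Sub1→City: bottleneck 1, flow now 29.
No augmenting path remains; maximum flow = 29.
In the residual graph, reachable from Plant: {Plant, Sub1, Sub2, Bus1, Bus4, Bus3, Bus2}.
Min-cut edges: Plant→City (13), Sub1→City (8), Bus4→City (2), Bus3→City (6); capacity 13 + 8 + 2 + 6 = 29.
This cut is saturated, so no flow can exceed 29.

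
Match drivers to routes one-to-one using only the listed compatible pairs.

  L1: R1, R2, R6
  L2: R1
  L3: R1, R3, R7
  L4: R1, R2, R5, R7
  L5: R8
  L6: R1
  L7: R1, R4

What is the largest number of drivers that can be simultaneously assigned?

6

Unit-capacity flow: source→left, listed edges, right→sink; max matching = max flow.
Augmenting path L1→R1 (+1); matched 1.
Augmenting path L3→R3 (+1); matched 2.
Augmenting path L4→R2 (+1); matched 3.
Augmenting path L5→R8 (+1); matched 4.
Augmenting path L7→R4 (+1); matched 5.
Augmenting path L2→R1→L1→R6 (+1); matched 6.
No augmenting path remains; maximum matching = 6.
König certificate: {L1, L3, L4, L5, L7, R1} is a vertex cover of size 6 (every listed pair touches it), so no matching can be larger.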